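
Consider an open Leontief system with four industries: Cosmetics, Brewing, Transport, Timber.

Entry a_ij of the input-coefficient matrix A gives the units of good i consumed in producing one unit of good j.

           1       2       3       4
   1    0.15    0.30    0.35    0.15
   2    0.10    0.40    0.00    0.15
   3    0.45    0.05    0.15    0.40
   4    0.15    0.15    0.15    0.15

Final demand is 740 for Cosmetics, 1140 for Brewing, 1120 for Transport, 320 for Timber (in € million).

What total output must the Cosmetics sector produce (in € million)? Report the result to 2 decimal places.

x_1 = 4735.12

I − A =
  [   0.85    -0.30    -0.35    -0.15]
  [  -0.10     0.60     0.00    -0.15]
  [  -0.45    -0.05     0.85    -0.40]
  [  -0.15    -0.15    -0.15     0.85]
Compute the cofactors C_ij = (−1)^(i+j)·(3×3 minor ij) of I−A; the adjugate is their transpose:
adj(I−A) = Cᵀ =
  [ 0.377250   0.254875   0.190875   0.201375]
  [ 0.095500   0.379000   0.059000   0.111500]
  [ 0.266750   0.228875   0.366375   0.259875]
  [ 0.130500   0.152250   0.108750   0.311750]
det(I−A) = Σ_j (I−A)_1j·C_1j = (0.85)(0.377250) + (-0.30)(0.095500) + (-0.35)(0.266750) + (-0.15)(0.130500) = 0.179075
(I − A)⁻¹ = adj(I−A) / det(I−A) ≈
  [   2.1067     1.4233     1.0659     1.1245]
  [   0.5333     2.1164     0.3295     0.6226]
  [   1.4896     1.2781     2.0459     1.4512]
  [   0.7287     0.8502     0.6073     1.7409]
x = (I − A)⁻¹ d = adj(I−A)·d / det(I−A), with det(I−A) = 0.179075:
  x_1 = (0.377250·740 + 0.254875·1140 + 0.190875·1120 + 0.201375·320) / 0.179075 = 847.9425 / 0.179075 ≈ 4735.12
  x_2 = (0.095500·740 + 0.379000·1140 + 0.059000·1120 + 0.111500·320) / 0.179075 = 604.49 / 0.179075 ≈ 3375.62
  x_3 = (0.266750·740 + 0.228875·1140 + 0.366375·1120 + 0.259875·320) / 0.179075 = 951.8125 / 0.179075 ≈ 5315.16
  x_4 = (0.130500·740 + 0.152250·1140 + 0.108750·1120 + 0.311750·320) / 0.179075 = 491.695 / 0.179075 ≈ 2745.75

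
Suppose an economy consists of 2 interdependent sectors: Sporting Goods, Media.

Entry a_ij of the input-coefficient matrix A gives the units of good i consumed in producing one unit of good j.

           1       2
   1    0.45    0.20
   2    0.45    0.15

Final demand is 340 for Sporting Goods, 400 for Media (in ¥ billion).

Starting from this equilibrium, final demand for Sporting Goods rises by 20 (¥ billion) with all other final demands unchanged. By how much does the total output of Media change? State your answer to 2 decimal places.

Δx_2 = 23.84

I − A =
  [   0.55    -0.20]
  [  -0.45     0.85]
det(I−A) = (0.55)(0.85) − (-0.20)(-0.45) = 0.3775
adj(I−A) = [[0.85, 0.20], [0.45, 0.55]]
(I − A)⁻¹ = adj(I−A) / det(I−A) ≈
  [   2.2517     0.5298]
  [   1.1921     1.4570]
Δx = (I − A)⁻¹ Δd with Δd having +20 in the Sporting Goods component and 0 elsewhere.
So Δx_2 = L_21 · (+20), where L_21 = adj(I−A)_21 / det(I−A) = 0.45 / 0.3775.
Δx_2 = 0.45 × (+20) / 0.3775 = 9.00 / 0.3775 ≈ 23.84.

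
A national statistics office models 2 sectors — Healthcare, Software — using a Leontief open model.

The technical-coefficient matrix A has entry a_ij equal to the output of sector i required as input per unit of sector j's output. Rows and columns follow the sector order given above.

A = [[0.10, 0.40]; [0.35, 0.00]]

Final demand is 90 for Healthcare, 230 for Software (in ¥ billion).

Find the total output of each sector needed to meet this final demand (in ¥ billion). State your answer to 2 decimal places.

x_H = 239.47, x_S = 313.82

I − A =
  [   0.90    -0.40]
  [  -0.35     1.00]
det(I−A) = (0.90)(1.00) − (-0.40)(-0.35) = 0.7600
adj(I−A) = [[1.00, 0.40], [0.35, 0.90]]
(I − A)⁻¹ = adj(I−A) / det(I−A) ≈
  [   1.3158     0.5263]
  [   0.4605     1.1842]
x = (I − A)⁻¹ d = adj(I−A)·d / det(I−A), with det(I−A) = 0.7600:
  x_H = (1.00·90 + 0.40·230) / 0.7600 = 182.00 / 0.7600 ≈ 239.47
  x_S = (0.35·90 + 0.90·230) / 0.7600 = 238.50 / 0.7600 ≈ 313.82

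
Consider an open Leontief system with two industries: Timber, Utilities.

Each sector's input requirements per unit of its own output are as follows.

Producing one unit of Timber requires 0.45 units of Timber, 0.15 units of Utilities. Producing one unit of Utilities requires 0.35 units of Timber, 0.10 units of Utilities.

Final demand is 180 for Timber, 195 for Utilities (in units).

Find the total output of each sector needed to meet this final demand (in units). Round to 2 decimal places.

x_T = 520.34, x_U = 303.39

I − A =
  [   0.55    -0.35]
  [  -0.15     0.90]
det(I−A) = (0.55)(0.90) − (-0.35)(-0.15) = 0.4425
adj(I−A) = [[0.90, 0.35], [0.15, 0.55]]
(I − A)⁻¹ = adj(I−A) / det(I−A) ≈
  [   2.0339     0.7910]
  [   0.3390     1.2429]
x = (I − A)⁻¹ d = adj(I−A)·d / det(I−A), with det(I−A) = 0.4425:
  x_T = (0.90·180 + 0.35·195) / 0.4425 = 230.25 / 0.4425 ≈ 520.34
  x_U = (0.15·180 + 0.55·195) / 0.4425 = 134.25 / 0.4425 ≈ 303.39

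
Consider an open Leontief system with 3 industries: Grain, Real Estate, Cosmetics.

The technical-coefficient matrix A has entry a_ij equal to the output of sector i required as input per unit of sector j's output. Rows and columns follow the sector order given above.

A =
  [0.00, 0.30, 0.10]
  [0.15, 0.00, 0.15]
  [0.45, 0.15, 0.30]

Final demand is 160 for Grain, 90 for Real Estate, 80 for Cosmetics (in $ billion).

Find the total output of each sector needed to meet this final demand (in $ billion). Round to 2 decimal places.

x_G = 242.44, x_R = 172.43, x_C = 307.09

I − A =
  [   1.00    -0.30    -0.10]
  [  -0.15     1.00    -0.15]
  [  -0.45    -0.15     0.70]
Cofactors of I−A, C_ij = (−1)^(i+j)·(minor ij) (rows/columns in the sector order above):
  C_11 = (1.00)(0.70) − (-0.15)(-0.15) = 0.6775
  C_12 = −[(-0.15)(0.70) − (-0.15)(-0.45)] = 0.1725
  C_13 = (-0.15)(-0.15) − (1.00)(-0.45) = 0.4725
  C_21 = −[(-0.30)(0.70) − (-0.10)(-0.15)] = 0.2250
  C_22 = (1.00)(0.70) − (-0.10)(-0.45) = 0.6550
  C_23 = −[(1.00)(-0.15) − (-0.30)(-0.45)] = 0.2850
  C_31 = (-0.30)(-0.15) − (-0.10)(1.00) = 0.1450
  C_32 = −[(1.00)(-0.15) − (-0.10)(-0.15)] = 0.1650
  C_33 = (1.00)(1.00) − (-0.30)(-0.15) = 0.9550
det(I−A) = Σ_j (I−A)_1j·C_1j = (1.00)(0.6775) + (-0.30)(0.1725) + (-0.10)(0.4725) = 0.5785
adj(I−A) = Cᵀ =
  [ 0.6775   0.2250   0.1450]
  [ 0.1725   0.6550   0.1650]
  [ 0.4725   0.2850   0.9550]
(I − A)⁻¹ = adj(I−A) / det(I−A) ≈
  [   1.1711     0.3889     0.2506]
  [   0.2982     1.1322     0.2852]
  [   0.8168     0.4927     1.6508]
x = (I − A)⁻¹ d = adj(I−A)·d / det(I−A), with det(I−A) = 0.5785:
  x_G = (0.6775·160 + 0.2250·90 + 0.1450·80) / 0.5785 = 140.25 / 0.5785 ≈ 242.44
  x_R = (0.1725·160 + 0.6550·90 + 0.1650·80) / 0.5785 = 99.75 / 0.5785 ≈ 172.43
  x_C = (0.4725·160 + 0.2850·90 + 0.9550·80) / 0.5785 = 177.65 / 0.5785 ≈ 307.09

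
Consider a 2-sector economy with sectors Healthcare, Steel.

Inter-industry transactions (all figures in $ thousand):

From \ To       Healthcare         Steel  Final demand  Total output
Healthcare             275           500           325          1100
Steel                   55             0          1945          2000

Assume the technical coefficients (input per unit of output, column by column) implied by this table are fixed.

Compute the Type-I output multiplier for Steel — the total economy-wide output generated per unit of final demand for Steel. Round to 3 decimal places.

m_2 = 1.356

Technical coefficients a_ij = z_ij / X_j:
  a_11 = 275/1100 = 0.25, a_21 = 55/1100 = 0.05
  a_12 = 500/2000 = 0.25, a_22 = 0/2000 = 0.00
I − A =
  [   0.75    -0.25]
  [  -0.05     1.00]
det(I−A) = (0.75)(1.00) − (-0.25)(-0.05) = 0.7375
adj(I−A) = [[1.00, 0.25], [0.05, 0.75]]
(I − A)⁻¹ = adj(I−A) / det(I−A) ≈
  [   1.3559     0.3390]
  [   0.0678     1.0169]
The output multiplier for sector j is the column-j sum of the Leontief inverse (I − A)⁻¹ = adj(I−A) / det(I−A).
Column 2 of adj(I−A): (0.25, 0.75); det(I−A) = 0.7375.
m_2 = (0.25 + 0.75) / 0.7375 = 1.00 / 0.7375 ≈ 1.356.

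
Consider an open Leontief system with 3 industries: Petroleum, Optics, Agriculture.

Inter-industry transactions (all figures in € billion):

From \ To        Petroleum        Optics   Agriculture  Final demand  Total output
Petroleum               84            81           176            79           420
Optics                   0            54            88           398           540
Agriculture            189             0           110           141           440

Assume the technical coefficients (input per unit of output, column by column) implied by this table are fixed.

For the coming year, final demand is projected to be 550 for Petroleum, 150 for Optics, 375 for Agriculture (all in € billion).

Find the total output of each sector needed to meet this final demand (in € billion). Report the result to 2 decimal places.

Technical coefficients a_ij = z_ij / X_j:
  a_PP = 84/420 = 0.20, a_OP = 0/420 = 0.00, a_AP = 189/420 = 0.45
  a_PO = 81/540 = 0.15, a_OO = 54/540 = 0.10, a_AO = 0/540 = 0.00
  a_PA = 176/440 = 0.40, a_OA = 88/440 = 0.20, a_AA = 110/440 = 0.25
I − A =
  [   0.80    -0.15    -0.40]
  [   0.00     0.90    -0.20]
  [  -0.45     0.00     0.75]
Cofactors of I−A, C_ij = (−1)^(i+j)·(minor ij) (rows/columns in the sector order above):
  C_11 = (0.90)(0.75) − (-0.20)(0.00) = 0.6750
  C_12 = −[(0.00)(0.75) − (-0.20)(-0.45)] = 0.0900
  C_13 = (0.00)(0.00) − (0.90)(-0.45) = 0.4050
  C_21 = −[(-0.15)(0.75) − (-0.40)(0.00)] = 0.1125
  C_22 = (0.80)(0.75) − (-0.40)(-0.45) = 0.4200
  C_23 = −[(0.80)(0.00) − (-0.15)(-0.45)] = 0.0675
  C_31 = (-0.15)(-0.20) − (-0.40)(0.90) = 0.3900
  C_32 = −[(0.80)(-0.20) − (-0.40)(0.00)] = 0.1600
  C_33 = (0.80)(0.90) − (-0.15)(0.00) = 0.7200
det(I−A) = Σ_j (I−A)_1j·C_1j = (0.80)(0.6750) + (-0.15)(0.0900) + (-0.40)(0.4050) = 0.3645
adj(I−A) = Cᵀ =
  [ 0.6750   0.1125   0.3900]
  [ 0.0900   0.4200   0.1600]
  [ 0.4050   0.0675   0.7200]
(I − A)⁻¹ = adj(I−A) / det(I−A) ≈
  [   1.8519     0.3086     1.0700]
  [   0.2469     1.1523     0.4390]
  [   1.1111     0.1852     1.9753]
x = (I − A)⁻¹ d = adj(I−A)·d / det(I−A), with det(I−A) = 0.3645:
  x_P = (0.6750·550 + 0.1125·150 + 0.3900·375) / 0.3645 = 534.375 / 0.3645 ≈ 1466.05
  x_O = (0.0900·550 + 0.4200·150 + 0.1600·375) / 0.3645 = 172.50 / 0.3645 ≈ 473.25
  x_A = (0.4050·550 + 0.0675·150 + 0.7200·375) / 0.3645 = 502.875 / 0.3645 ≈ 1379.63

x_P = 1466.05, x_O = 473.25, x_A = 1379.63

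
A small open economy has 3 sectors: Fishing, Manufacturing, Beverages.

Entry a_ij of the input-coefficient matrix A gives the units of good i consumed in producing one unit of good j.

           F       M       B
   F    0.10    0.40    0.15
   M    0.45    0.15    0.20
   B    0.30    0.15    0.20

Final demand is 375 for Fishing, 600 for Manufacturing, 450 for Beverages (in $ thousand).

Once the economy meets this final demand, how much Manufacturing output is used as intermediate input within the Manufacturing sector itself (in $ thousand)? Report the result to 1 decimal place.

z_MM = 274.2

I − A =
  [   0.90    -0.40    -0.15]
  [  -0.45     0.85    -0.20]
  [  -0.30    -0.15     0.80]
Cofactors of I−A, C_ij = (−1)^(i+j)·(minor ij) (rows/columns in the sector order above):
  C_11 = (0.85)(0.80) − (-0.20)(-0.15) = 0.6500
  C_12 = −[(-0.45)(0.80) − (-0.20)(-0.30)] = 0.4200
  C_13 = (-0.45)(-0.15) − (0.85)(-0.30) = 0.3225
  C_21 = −[(-0.40)(0.80) − (-0.15)(-0.15)] = 0.3425
  C_22 = (0.90)(0.80) − (-0.15)(-0.30) = 0.6750
  C_23 = −[(0.90)(-0.15) − (-0.40)(-0.30)] = 0.2550
  C_31 = (-0.40)(-0.20) − (-0.15)(0.85) = 0.2075
  C_32 = −[(0.90)(-0.20) − (-0.15)(-0.45)] = 0.2475
  C_33 = (0.90)(0.85) − (-0.40)(-0.45) = 0.5850
det(I−A) = Σ_j (I−A)_1j·C_1j = (0.90)(0.6500) + (-0.40)(0.4200) + (-0.15)(0.3225) = 0.368625
adj(I−A) = Cᵀ =
  [ 0.6500   0.3425   0.2075]
  [ 0.4200   0.6750   0.2475]
  [ 0.3225   0.2550   0.5850]
(I − A)⁻¹ = adj(I−A) / det(I−A) ≈
  [   1.7633     0.9291     0.5629]
  [   1.1394     1.8311     0.6714]
  [   0.8749     0.6918     1.5870]
First solve x = (I − A)⁻¹ d = adj(I−A)·d / det(I−A); in particular x_M = (0.4200·375 + 0.6750·600 + 0.2475·450) / 0.368625 = 673.875 / 0.368625 ≈ 1828.077.
Intermediate flow from M to M: z_MM = a_MM · x_M = 0.15 × 673.875 / 0.368625 = 101.08125 / 0.368625 ≈ 274.2.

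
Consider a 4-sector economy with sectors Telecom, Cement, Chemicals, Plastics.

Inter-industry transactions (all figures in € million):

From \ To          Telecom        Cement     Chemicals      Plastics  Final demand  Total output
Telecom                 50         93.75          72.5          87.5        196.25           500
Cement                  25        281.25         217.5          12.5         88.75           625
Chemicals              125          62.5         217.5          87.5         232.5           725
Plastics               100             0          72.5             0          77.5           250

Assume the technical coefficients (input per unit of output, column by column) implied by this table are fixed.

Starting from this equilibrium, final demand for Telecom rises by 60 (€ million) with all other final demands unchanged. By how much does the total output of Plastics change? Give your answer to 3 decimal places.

Technical coefficients a_ij = z_ij / X_j:
  a_11 = 50/500 = 0.10, a_21 = 25/500 = 0.05, a_31 = 125/500 = 0.25, a_41 = 100/500 = 0.20
  a_12 = 93.75/625 = 0.15, a_22 = 281.25/625 = 0.45, a_32 = 62.5/625 = 0.10, a_42 = 0/625 = 0.00
  a_13 = 72.5/725 = 0.10, a_23 = 217.5/725 = 0.30, a_33 = 217.5/725 = 0.30, a_43 = 72.5/725 = 0.10
  a_14 = 87.5/250 = 0.35, a_24 = 12.5/250 = 0.05, a_34 = 87.5/250 = 0.35, a_44 = 0/250 = 0.00
I − A =
  [   0.90    -0.15    -0.10    -0.35]
  [  -0.05     0.55    -0.30    -0.05]
  [  -0.25    -0.10     0.70    -0.35]
  [  -0.20     0.00    -0.10     1.00]
Compute the cofactors C_ij = (−1)^(i+j)·(3×3 minor ij) of I−A; the adjugate is their transpose:
adj(I−A) = Cᵀ =
  [ 0.335250   0.113250   0.120000   0.165000]
  [ 0.137500   0.508750   0.261250   0.165000]
  [ 0.182000   0.131000   0.447500   0.226875]
  [ 0.085250   0.035750   0.068750   0.288750]
det(I−A) = Σ_j (I−A)_1j·C_1j = (0.90)(0.335250) + (-0.15)(0.137500) + (-0.10)(0.182000) + (-0.35)(0.085250) = 0.2330625
(I − A)⁻¹ = adj(I−A) / det(I−A) ≈
  [   1.4385     0.4859     0.5149     0.7080]
  [   0.5900     2.1829     1.1209     0.7080]
  [   0.7809     0.5621     1.9201     0.9735]
  [   0.3658     0.1534     0.2950     1.2389]
Δx = (I − A)⁻¹ Δd with Δd having +60 in the Telecom component and 0 elsewhere.
So Δx_4 = L_41 · (+60), where L_41 = adj(I−A)_41 / det(I−A) = 0.085250 / 0.2330625.
Δx_4 = 0.085250 × (+60) / 0.2330625 = 5.115 / 0.2330625 ≈ 21.947.

Δx_4 = 21.947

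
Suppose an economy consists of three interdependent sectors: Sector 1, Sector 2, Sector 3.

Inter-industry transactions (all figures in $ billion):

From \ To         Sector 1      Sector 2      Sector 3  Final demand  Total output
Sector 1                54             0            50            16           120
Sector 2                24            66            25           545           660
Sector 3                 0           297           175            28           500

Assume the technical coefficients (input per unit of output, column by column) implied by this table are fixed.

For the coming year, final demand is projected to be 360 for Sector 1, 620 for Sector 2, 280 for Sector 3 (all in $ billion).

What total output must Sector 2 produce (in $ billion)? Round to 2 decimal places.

x_2 = 937.99

Technical coefficients a_ij = z_ij / X_j:
  a_11 = 54/120 = 0.45, a_21 = 24/120 = 0.20, a_31 = 0/120 = 0.00
  a_12 = 0/660 = 0.00, a_22 = 66/660 = 0.10, a_32 = 297/660 = 0.45
  a_13 = 50/500 = 0.10, a_23 = 25/500 = 0.05, a_33 = 175/500 = 0.35
I − A =
  [   0.55     0.00    -0.10]
  [  -0.20     0.90    -0.05]
  [   0.00    -0.45     0.65]
Cofactors of I−A, C_ij = (−1)^(i+j)·(minor ij) (rows/columns in the sector order above):
  C_11 = (0.90)(0.65) − (-0.05)(-0.45) = 0.5625
  C_12 = −[(-0.20)(0.65) − (-0.05)(0.00)] = 0.1300
  C_13 = (-0.20)(-0.45) − (0.90)(0.00) = 0.0900
  C_21 = −[(0.00)(0.65) − (-0.10)(-0.45)] = 0.0450
  C_22 = (0.55)(0.65) − (-0.10)(0.00) = 0.3575
  C_23 = −[(0.55)(-0.45) − (0.00)(0.00)] = 0.2475
  C_31 = (0.00)(-0.05) − (-0.10)(0.90) = 0.0900
  C_32 = −[(0.55)(-0.05) − (-0.10)(-0.20)] = 0.0475
  C_33 = (0.55)(0.90) − (0.00)(-0.20) = 0.4950
det(I−A) = Σ_j (I−A)_1j·C_1j = (0.55)(0.5625) + (0.00)(0.1300) + (-0.10)(0.0900) = 0.300375
adj(I−A) = Cᵀ =
  [ 0.5625   0.0450   0.0900]
  [ 0.1300   0.3575   0.0475]
  [ 0.0900   0.2475   0.4950]
(I − A)⁻¹ = adj(I−A) / det(I−A) ≈
  [   1.8727     0.1498     0.2996]
  [   0.4328     1.1902     0.1581]
  [   0.2996     0.8240     1.6479]
x = (I − A)⁻¹ d = adj(I−A)·d / det(I−A), with det(I−A) = 0.300375:
  x_1 = (0.5625·360 + 0.0450·620 + 0.0900·280) / 0.300375 = 255.60 / 0.300375 ≈ 850.94
  x_2 = (0.1300·360 + 0.3575·620 + 0.0475·280) / 0.300375 = 281.75 / 0.300375 ≈ 937.99
  x_3 = (0.0900·360 + 0.2475·620 + 0.4950·280) / 0.300375 = 324.45 / 0.300375 ≈ 1080.15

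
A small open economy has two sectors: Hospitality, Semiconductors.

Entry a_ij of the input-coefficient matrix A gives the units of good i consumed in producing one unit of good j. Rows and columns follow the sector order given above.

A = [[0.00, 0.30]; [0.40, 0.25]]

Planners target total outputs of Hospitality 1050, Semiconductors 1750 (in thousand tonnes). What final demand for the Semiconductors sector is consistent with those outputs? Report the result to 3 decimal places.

d_2 = 892.500

I − A =
  [   1.00    -0.30]
  [  -0.40     0.75]
d = (I − A) x:
  d_1 = (+1.00)·1050 + (-0.30)·1750 = 525.000
  d_2 = (-0.40)·1050 + (+0.75)·1750 = 892.500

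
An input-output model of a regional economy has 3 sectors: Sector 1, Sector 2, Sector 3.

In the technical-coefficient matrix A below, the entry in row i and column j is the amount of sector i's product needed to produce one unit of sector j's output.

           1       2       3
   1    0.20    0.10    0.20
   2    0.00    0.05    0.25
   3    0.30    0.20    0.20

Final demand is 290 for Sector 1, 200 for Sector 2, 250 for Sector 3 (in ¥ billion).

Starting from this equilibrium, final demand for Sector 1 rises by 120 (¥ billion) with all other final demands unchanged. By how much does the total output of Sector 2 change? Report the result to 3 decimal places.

Δx_2 = 17.875

I − A =
  [   0.80    -0.10    -0.20]
  [   0.00     0.95    -0.25]
  [  -0.30    -0.20     0.80]
Cofactors of I−A, C_ij = (−1)^(i+j)·(minor ij) (rows/columns in the sector order above):
  C_11 = (0.95)(0.80) − (-0.25)(-0.20) = 0.7100
  C_12 = −[(0.00)(0.80) − (-0.25)(-0.30)] = 0.0750
  C_13 = (0.00)(-0.20) − (0.95)(-0.30) = 0.2850
  C_21 = −[(-0.10)(0.80) − (-0.20)(-0.20)] = 0.1200
  C_22 = (0.80)(0.80) − (-0.20)(-0.30) = 0.5800
  C_23 = −[(0.80)(-0.20) − (-0.10)(-0.30)] = 0.1900
  C_31 = (-0.10)(-0.25) − (-0.20)(0.95) = 0.2150
  C_32 = −[(0.80)(-0.25) − (-0.20)(0.00)] = 0.2000
  C_33 = (0.80)(0.95) − (-0.10)(0.00) = 0.7600
det(I−A) = Σ_j (I−A)_1j·C_1j = (0.80)(0.7100) + (-0.10)(0.0750) + (-0.20)(0.2850) = 0.5035
adj(I−A) = Cᵀ =
  [ 0.7100   0.1200   0.2150]
  [ 0.0750   0.5800   0.2000]
  [ 0.2850   0.1900   0.7600]
(I − A)⁻¹ = adj(I−A) / det(I−A) ≈
  [   1.4101     0.2383     0.4270]
  [   0.1490     1.1519     0.3972]
  [   0.5660     0.3774     1.5094]
Δx = (I − A)⁻¹ Δd with Δd having +120 in the Sector 1 component and 0 elsewhere.
So Δx_2 = L_21 · (+120), where L_21 = adj(I−A)_21 / det(I−A) = 0.0750 / 0.5035.
Δx_2 = 0.0750 × (+120) / 0.5035 = 9.00 / 0.5035 ≈ 17.875.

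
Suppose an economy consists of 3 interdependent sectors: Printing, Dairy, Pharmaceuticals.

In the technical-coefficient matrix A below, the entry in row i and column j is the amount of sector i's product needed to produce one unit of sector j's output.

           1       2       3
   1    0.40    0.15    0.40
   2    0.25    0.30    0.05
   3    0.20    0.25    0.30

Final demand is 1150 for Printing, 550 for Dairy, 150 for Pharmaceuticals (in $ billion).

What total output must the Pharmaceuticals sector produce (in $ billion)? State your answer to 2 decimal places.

I − A =
  [   0.60    -0.15    -0.40]
  [  -0.25     0.70    -0.05]
  [  -0.20    -0.25     0.70]
Cofactors of I−A, C_ij = (−1)^(i+j)·(minor ij) (rows/columns in the sector order above):
  C_11 = (0.70)(0.70) − (-0.05)(-0.25) = 0.4775
  C_12 = −[(-0.25)(0.70) − (-0.05)(-0.20)] = 0.1850
  C_13 = (-0.25)(-0.25) − (0.70)(-0.20) = 0.2025
  C_21 = −[(-0.15)(0.70) − (-0.40)(-0.25)] = 0.2050
  C_22 = (0.60)(0.70) − (-0.40)(-0.20) = 0.3400
  C_23 = −[(0.60)(-0.25) − (-0.15)(-0.20)] = 0.1800
  C_31 = (-0.15)(-0.05) − (-0.40)(0.70) = 0.2875
  C_32 = −[(0.60)(-0.05) − (-0.40)(-0.25)] = 0.1300
  C_33 = (0.60)(0.70) − (-0.15)(-0.25) = 0.3825
det(I−A) = Σ_j (I−A)_1j·C_1j = (0.60)(0.4775) + (-0.15)(0.1850) + (-0.40)(0.2025) = 0.17775
adj(I−A) = Cᵀ =
  [ 0.4775   0.2050   0.2875]
  [ 0.1850   0.3400   0.1300]
  [ 0.2025   0.1800   0.3825]
(I − A)⁻¹ = adj(I−A) / det(I−A) ≈
  [   2.6864     1.1533     1.6174]
  [   1.0408     1.9128     0.7314]
  [   1.1392     1.0127     2.1519]
x = (I − A)⁻¹ d = adj(I−A)·d / det(I−A), with det(I−A) = 0.17775:
  x_1 = (0.4775·1150 + 0.2050·550 + 0.2875·150) / 0.17775 = 705.00 / 0.17775 ≈ 3966.24
  x_2 = (0.1850·1150 + 0.3400·550 + 0.1300·150) / 0.17775 = 419.25 / 0.17775 ≈ 2358.65
  x_3 = (0.2025·1150 + 0.1800·550 + 0.3825·150) / 0.17775 = 389.25 / 0.17775 ≈ 2189.87

x_3 = 2189.87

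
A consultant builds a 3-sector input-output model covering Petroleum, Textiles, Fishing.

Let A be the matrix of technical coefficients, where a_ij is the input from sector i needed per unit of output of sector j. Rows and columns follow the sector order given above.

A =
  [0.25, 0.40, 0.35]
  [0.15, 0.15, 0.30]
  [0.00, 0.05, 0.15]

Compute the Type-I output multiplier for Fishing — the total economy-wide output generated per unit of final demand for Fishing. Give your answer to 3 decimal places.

m_F = 2.668

I − A =
  [   0.75    -0.40    -0.35]
  [  -0.15     0.85    -0.30]
  [   0.00    -0.05     0.85]
Cofactors of I−A, C_ij = (−1)^(i+j)·(minor ij) (rows/columns in the sector order above):
  C_11 = (0.85)(0.85) − (-0.30)(-0.05) = 0.7075
  C_12 = −[(-0.15)(0.85) − (-0.30)(0.00)] = 0.1275
  C_13 = (-0.15)(-0.05) − (0.85)(0.00) = 0.0075
  C_21 = −[(-0.40)(0.85) − (-0.35)(-0.05)] = 0.3575
  C_22 = (0.75)(0.85) − (-0.35)(0.00) = 0.6375
  C_23 = −[(0.75)(-0.05) − (-0.40)(0.00)] = 0.0375
  C_31 = (-0.40)(-0.30) − (-0.35)(0.85) = 0.4175
  C_32 = −[(0.75)(-0.30) − (-0.35)(-0.15)] = 0.2775
  C_33 = (0.75)(0.85) − (-0.40)(-0.15) = 0.5775
det(I−A) = Σ_j (I−A)_1j·C_1j = (0.75)(0.7075) + (-0.40)(0.1275) + (-0.35)(0.0075) = 0.4770
adj(I−A) = Cᵀ =
  [ 0.7075   0.3575   0.4175]
  [ 0.1275   0.6375   0.2775]
  [ 0.0075   0.0375   0.5775]
(I − A)⁻¹ = adj(I−A) / det(I−A) ≈
  [   1.4832     0.7495     0.8753]
  [   0.2673     1.3365     0.5818]
  [   0.0157     0.0786     1.2107]
The output multiplier for sector j is the column-j sum of the Leontief inverse (I − A)⁻¹ = adj(I−A) / det(I−A).
Column F of adj(I−A): (0.4175, 0.2775, 0.5775); det(I−A) = 0.4770.
m_F = (0.4175 + 0.2775 + 0.5775) / 0.4770 = 1.2725 / 0.4770 ≈ 2.668.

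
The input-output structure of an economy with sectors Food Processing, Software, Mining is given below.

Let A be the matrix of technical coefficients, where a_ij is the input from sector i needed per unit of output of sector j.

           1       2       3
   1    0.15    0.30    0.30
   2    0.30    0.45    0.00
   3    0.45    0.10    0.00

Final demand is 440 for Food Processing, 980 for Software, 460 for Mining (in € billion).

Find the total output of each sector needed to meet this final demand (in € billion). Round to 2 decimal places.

x_1 = 2179.44, x_2 = 2970.60, x_3 = 1737.81

I − A =
  [   0.85    -0.30    -0.30]
  [  -0.30     0.55     0.00]
  [  -0.45    -0.10     1.00]
Cofactors of I−A, C_ij = (−1)^(i+j)·(minor ij) (rows/columns in the sector order above):
  C_11 = (0.55)(1.00) − (0.00)(-0.10) = 0.5500
  C_12 = −[(-0.30)(1.00) − (0.00)(-0.45)] = 0.3000
  C_13 = (-0.30)(-0.10) − (0.55)(-0.45) = 0.2775
  C_21 = −[(-0.30)(1.00) − (-0.30)(-0.10)] = 0.3300
  C_22 = (0.85)(1.00) − (-0.30)(-0.45) = 0.7150
  C_23 = −[(0.85)(-0.10) − (-0.30)(-0.45)] = 0.2200
  C_31 = (-0.30)(0.00) − (-0.30)(0.55) = 0.1650
  C_32 = −[(0.85)(0.00) − (-0.30)(-0.30)] = 0.0900
  C_33 = (0.85)(0.55) − (-0.30)(-0.30) = 0.3775
det(I−A) = Σ_j (I−A)_1j·C_1j = (0.85)(0.5500) + (-0.30)(0.3000) + (-0.30)(0.2775) = 0.29425
adj(I−A) = Cᵀ =
  [ 0.5500   0.3300   0.1650]
  [ 0.3000   0.7150   0.0900]
  [ 0.2775   0.2200   0.3775]
(I − A)⁻¹ = adj(I−A) / det(I−A) ≈
  [   1.8692     1.1215     0.5607]
  [   1.0195     2.4299     0.3059]
  [   0.9431     0.7477     1.2829]
x = (I − A)⁻¹ d = adj(I−A)·d / det(I−A), with det(I−A) = 0.29425:
  x_1 = (0.5500·440 + 0.3300·980 + 0.1650·460) / 0.29425 = 641.30 / 0.29425 ≈ 2179.44
  x_2 = (0.3000·440 + 0.7150·980 + 0.0900·460) / 0.29425 = 874.10 / 0.29425 ≈ 2970.60
  x_3 = (0.2775·440 + 0.2200·980 + 0.3775·460) / 0.29425 = 511.35 / 0.29425 ≈ 1737.81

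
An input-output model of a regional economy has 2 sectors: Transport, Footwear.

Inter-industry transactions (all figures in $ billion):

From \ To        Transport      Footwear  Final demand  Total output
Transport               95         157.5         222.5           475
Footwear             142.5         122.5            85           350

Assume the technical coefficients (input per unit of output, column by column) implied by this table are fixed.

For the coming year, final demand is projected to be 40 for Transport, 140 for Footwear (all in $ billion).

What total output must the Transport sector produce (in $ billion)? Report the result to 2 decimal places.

x_1 = 231.17

Technical coefficients a_ij = z_ij / X_j:
  a_11 = 95/475 = 0.20, a_21 = 142.5/475 = 0.30
  a_12 = 157.5/350 = 0.45, a_22 = 122.5/350 = 0.35
I − A =
  [   0.80    -0.45]
  [  -0.30     0.65]
det(I−A) = (0.80)(0.65) − (-0.45)(-0.30) = 0.3850
adj(I−A) = [[0.65, 0.45], [0.30, 0.80]]
(I − A)⁻¹ = adj(I−A) / det(I−A) ≈
  [   1.6883     1.1688]
  [   0.7792     2.0779]
x = (I − A)⁻¹ d = adj(I−A)·d / det(I−A), with det(I−A) = 0.3850:
  x_1 = (0.65·40 + 0.45·140) / 0.3850 = 89.00 / 0.3850 ≈ 231.17
  x_2 = (0.30·40 + 0.80·140) / 0.3850 = 124.00 / 0.3850 ≈ 322.08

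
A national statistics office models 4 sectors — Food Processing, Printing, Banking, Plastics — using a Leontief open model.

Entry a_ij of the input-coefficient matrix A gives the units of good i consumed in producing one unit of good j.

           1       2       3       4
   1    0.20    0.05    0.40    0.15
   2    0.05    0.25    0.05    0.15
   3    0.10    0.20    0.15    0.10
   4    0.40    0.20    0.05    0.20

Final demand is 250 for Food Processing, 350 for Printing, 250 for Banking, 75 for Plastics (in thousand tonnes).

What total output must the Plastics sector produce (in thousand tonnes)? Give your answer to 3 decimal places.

I − A =
  [   0.80    -0.05    -0.40    -0.15]
  [  -0.05     0.75    -0.05    -0.15]
  [  -0.10    -0.20     0.85    -0.10]
  [  -0.40    -0.20    -0.05     0.80]
Compute the cofactors C_ij = (−1)^(i+j)·(3×3 minor ij) of I−A; the adjugate is their transpose:
adj(I−A) = Cᵀ =
  [ 0.470250   0.132750   0.237500   0.142750]
  [ 0.091500   0.440250   0.075375   0.109125]
  [ 0.108000   0.141000   0.404500   0.097250]
  [ 0.264750   0.185250   0.162875   0.465625]
det(I−A) = Σ_j (I−A)_1j·C_1j = (0.80)(0.470250) + (-0.05)(0.091500) + (-0.40)(0.108000) + (-0.15)(0.264750) = 0.2887125
(I − A)⁻¹ = adj(I−A) / det(I−A) ≈
  [   1.6288     0.4598     0.8226     0.4944]
  [   0.3169     1.5249     0.2611     0.3780]
  [   0.3741     0.4884     1.4010     0.3368]
  [   0.9170     0.6416     0.5641     1.6128]
x = (I − A)⁻¹ d = adj(I−A)·d / det(I−A), with det(I−A) = 0.2887125:
  x_1 = (0.470250·250 + 0.132750·350 + 0.237500·250 + 0.142750·75) / 0.2887125 = 234.10625 / 0.2887125 ≈ 810.863
  x_2 = (0.091500·250 + 0.440250·350 + 0.075375·250 + 0.109125·75) / 0.2887125 = 203.990625 / 0.2887125 ≈ 706.553
  x_3 = (0.108000·250 + 0.141000·350 + 0.404500·250 + 0.097250·75) / 0.2887125 = 184.76875 / 0.2887125 ≈ 639.975
  x_4 = (0.264750·250 + 0.185250·350 + 0.162875·250 + 0.465625·75) / 0.2887125 = 206.665625 / 0.2887125 ≈ 715.818

x_4 = 715.818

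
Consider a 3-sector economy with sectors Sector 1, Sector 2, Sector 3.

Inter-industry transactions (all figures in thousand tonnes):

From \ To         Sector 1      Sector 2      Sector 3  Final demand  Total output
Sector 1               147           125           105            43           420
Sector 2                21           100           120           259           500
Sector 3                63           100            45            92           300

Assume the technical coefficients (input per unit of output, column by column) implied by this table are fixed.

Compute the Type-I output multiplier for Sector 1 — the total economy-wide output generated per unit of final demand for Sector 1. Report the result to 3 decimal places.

Technical coefficients a_ij = z_ij / X_j:
  a_11 = 147/420 = 0.35, a_21 = 21/420 = 0.05, a_31 = 63/420 = 0.15
  a_12 = 125/500 = 0.25, a_22 = 100/500 = 0.20, a_32 = 100/500 = 0.20
  a_13 = 105/300 = 0.35, a_23 = 120/300 = 0.40, a_33 = 45/300 = 0.15
I − A =
  [   0.65    -0.25    -0.35]
  [  -0.05     0.80    -0.40]
  [  -0.15    -0.20     0.85]
Cofactors of I−A, C_ij = (−1)^(i+j)·(minor ij) (rows/columns in the sector order above):
  C_11 = (0.80)(0.85) − (-0.40)(-0.20) = 0.6000
  C_12 = −[(-0.05)(0.85) − (-0.40)(-0.15)] = 0.1025
  C_13 = (-0.05)(-0.20) − (0.80)(-0.15) = 0.1300
  C_21 = −[(-0.25)(0.85) − (-0.35)(-0.20)] = 0.2825
  C_22 = (0.65)(0.85) − (-0.35)(-0.15) = 0.5000
  C_23 = −[(0.65)(-0.20) − (-0.25)(-0.15)] = 0.1675
  C_31 = (-0.25)(-0.40) − (-0.35)(0.80) = 0.3800
  C_32 = −[(0.65)(-0.40) − (-0.35)(-0.05)] = 0.2775
  C_33 = (0.65)(0.80) − (-0.25)(-0.05) = 0.5075
det(I−A) = Σ_j (I−A)_1j·C_1j = (0.65)(0.6000) + (-0.25)(0.1025) + (-0.35)(0.1300) = 0.318875
adj(I−A) = Cᵀ =
  [ 0.6000   0.2825   0.3800]
  [ 0.1025   0.5000   0.2775]
  [ 0.1300   0.1675   0.5075]
(I − A)⁻¹ = adj(I−A) / det(I−A) ≈
  [   1.8816     0.8859     1.1917]
  [   0.3214     1.5680     0.8702]
  [   0.4077     0.5253     1.5915]
The output multiplier for sector j is the column-j sum of the Leontief inverse (I − A)⁻¹ = adj(I−A) / det(I−A).
Column 1 of adj(I−A): (0.6000, 0.1025, 0.1300); det(I−A) = 0.318875.
m_1 = (0.6000 + 0.1025 + 0.1300) / 0.318875 = 0.8325 / 0.318875 ≈ 2.611.

m_1 = 2.611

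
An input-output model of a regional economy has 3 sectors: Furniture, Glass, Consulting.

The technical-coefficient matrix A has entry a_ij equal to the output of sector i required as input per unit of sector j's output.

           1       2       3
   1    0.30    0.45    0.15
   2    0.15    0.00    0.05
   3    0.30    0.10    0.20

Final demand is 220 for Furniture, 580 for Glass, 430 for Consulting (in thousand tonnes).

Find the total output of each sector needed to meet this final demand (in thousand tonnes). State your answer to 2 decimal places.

x_1 = 1040.30, x_2 = 787.35, x_3 = 1026.03

I − A =
  [   0.70    -0.45    -0.15]
  [  -0.15     1.00    -0.05]
  [  -0.30    -0.10     0.80]
Cofactors of I−A, C_ij = (−1)^(i+j)·(minor ij) (rows/columns in the sector order above):
  C_11 = (1.00)(0.80) − (-0.05)(-0.10) = 0.7950
  C_12 = −[(-0.15)(0.80) − (-0.05)(-0.30)] = 0.1350
  C_13 = (-0.15)(-0.10) − (1.00)(-0.30) = 0.3150
  C_21 = −[(-0.45)(0.80) − (-0.15)(-0.10)] = 0.3750
  C_22 = (0.70)(0.80) − (-0.15)(-0.30) = 0.5150
  C_23 = −[(0.70)(-0.10) − (-0.45)(-0.30)] = 0.2050
  C_31 = (-0.45)(-0.05) − (-0.15)(1.00) = 0.1725
  C_32 = −[(0.70)(-0.05) − (-0.15)(-0.15)] = 0.0575
  C_33 = (0.70)(1.00) − (-0.45)(-0.15) = 0.6325
det(I−A) = Σ_j (I−A)_1j·C_1j = (0.70)(0.7950) + (-0.45)(0.1350) + (-0.15)(0.3150) = 0.4485
adj(I−A) = Cᵀ =
  [ 0.7950   0.3750   0.1725]
  [ 0.1350   0.5150   0.0575]
  [ 0.3150   0.2050   0.6325]
(I − A)⁻¹ = adj(I−A) / det(I−A) ≈
  [   1.7726     0.8361     0.3846]
  [   0.3010     1.1483     0.1282]
  [   0.7023     0.4571     1.4103]
x = (I − A)⁻¹ d = adj(I−A)·d / det(I−A), with det(I−A) = 0.4485:
  x_1 = (0.7950·220 + 0.3750·580 + 0.1725·430) / 0.4485 = 466.575 / 0.4485 ≈ 1040.30
  x_2 = (0.1350·220 + 0.5150·580 + 0.0575·430) / 0.4485 = 353.125 / 0.4485 ≈ 787.35
  x_3 = (0.3150·220 + 0.2050·580 + 0.6325·430) / 0.4485 = 460.175 / 0.4485 ≈ 1026.03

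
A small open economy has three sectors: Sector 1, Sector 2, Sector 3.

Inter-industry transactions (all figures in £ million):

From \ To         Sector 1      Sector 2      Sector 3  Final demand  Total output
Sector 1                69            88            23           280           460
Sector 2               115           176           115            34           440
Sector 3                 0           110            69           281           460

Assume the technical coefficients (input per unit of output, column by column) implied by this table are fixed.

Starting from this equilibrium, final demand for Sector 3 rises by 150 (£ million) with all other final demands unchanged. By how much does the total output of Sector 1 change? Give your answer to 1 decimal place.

Δx_1 = 35.8

Technical coefficients a_ij = z_ij / X_j:
  a_11 = 69/460 = 0.15, a_21 = 115/460 = 0.25, a_31 = 0/460 = 0.00
  a_12 = 88/440 = 0.20, a_22 = 176/440 = 0.40, a_32 = 110/440 = 0.25
  a_13 = 23/460 = 0.05, a_23 = 115/460 = 0.25, a_33 = 69/460 = 0.15
I − A =
  [   0.85    -0.20    -0.05]
  [  -0.25     0.60    -0.25]
  [   0.00    -0.25     0.85]
Cofactors of I−A, C_ij = (−1)^(i+j)·(minor ij) (rows/columns in the sector order above):
  C_11 = (0.60)(0.85) − (-0.25)(-0.25) = 0.4475
  C_12 = −[(-0.25)(0.85) − (-0.25)(0.00)] = 0.2125
  C_13 = (-0.25)(-0.25) − (0.60)(0.00) = 0.0625
  C_21 = −[(-0.20)(0.85) − (-0.05)(-0.25)] = 0.1825
  C_22 = (0.85)(0.85) − (-0.05)(0.00) = 0.7225
  C_23 = −[(0.85)(-0.25) − (-0.20)(0.00)] = 0.2125
  C_31 = (-0.20)(-0.25) − (-0.05)(0.60) = 0.0800
  C_32 = −[(0.85)(-0.25) − (-0.05)(-0.25)] = 0.2250
  C_33 = (0.85)(0.60) − (-0.20)(-0.25) = 0.4600
det(I−A) = Σ_j (I−A)_1j·C_1j = (0.85)(0.4475) + (-0.20)(0.2125) + (-0.05)(0.0625) = 0.33475
adj(I−A) = Cᵀ =
  [ 0.4475   0.1825   0.0800]
  [ 0.2125   0.7225   0.2250]
  [ 0.0625   0.2125   0.4600]
(I − A)⁻¹ = adj(I−A) / det(I−A) ≈
  [   1.3368     0.5452     0.2390]
  [   0.6348     2.1583     0.6721]
  [   0.1867     0.6348     1.3742]
Δx = (I − A)⁻¹ Δd with Δd having +150 in the Sector 3 component and 0 elsewhere.
So Δx_1 = L_13 · (+150), where L_13 = adj(I−A)_13 / det(I−A) = 0.0800 / 0.33475.
Δx_1 = 0.0800 × (+150) / 0.33475 = 12.00 / 0.33475 ≈ 35.8.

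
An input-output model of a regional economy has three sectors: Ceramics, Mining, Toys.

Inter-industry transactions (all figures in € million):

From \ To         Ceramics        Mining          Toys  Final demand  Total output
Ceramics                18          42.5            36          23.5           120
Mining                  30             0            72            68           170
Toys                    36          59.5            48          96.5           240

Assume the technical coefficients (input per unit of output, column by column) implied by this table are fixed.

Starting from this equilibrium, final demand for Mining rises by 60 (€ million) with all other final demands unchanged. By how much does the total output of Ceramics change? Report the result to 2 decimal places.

Technical coefficients a_ij = z_ij / X_j:
  a_CC = 18/120 = 0.15, a_MC = 30/120 = 0.25, a_TC = 36/120 = 0.30
  a_CM = 42.5/170 = 0.25, a_MM = 0/170 = 0.00, a_TM = 59.5/170 = 0.35
  a_CT = 36/240 = 0.15, a_MT = 72/240 = 0.30, a_TT = 48/240 = 0.20
I − A =
  [   0.85    -0.25    -0.15]
  [  -0.25     1.00    -0.30]
  [  -0.30    -0.35     0.80]
Cofactors of I−A, C_ij = (−1)^(i+j)·(minor ij) (rows/columns in the sector order above):
  C_11 = (1.00)(0.80) − (-0.30)(-0.35) = 0.6950
  C_12 = −[(-0.25)(0.80) − (-0.30)(-0.30)] = 0.2900
  C_13 = (-0.25)(-0.35) − (1.00)(-0.30) = 0.3875
  C_21 = −[(-0.25)(0.80) − (-0.15)(-0.35)] = 0.2525
  C_22 = (0.85)(0.80) − (-0.15)(-0.30) = 0.6350
  C_23 = −[(0.85)(-0.35) − (-0.25)(-0.30)] = 0.3725
  C_31 = (-0.25)(-0.30) − (-0.15)(1.00) = 0.2250
  C_32 = −[(0.85)(-0.30) − (-0.15)(-0.25)] = 0.2925
  C_33 = (0.85)(1.00) − (-0.25)(-0.25) = 0.7875
det(I−A) = Σ_j (I−A)_1j·C_1j = (0.85)(0.6950) + (-0.25)(0.2900) + (-0.15)(0.3875) = 0.460125
adj(I−A) = Cᵀ =
  [ 0.6950   0.2525   0.2250]
  [ 0.2900   0.6350   0.2925]
  [ 0.3875   0.3725   0.7875]
(I − A)⁻¹ = adj(I−A) / det(I−A) ≈
  [   1.5105     0.5488     0.4890]
  [   0.6303     1.3801     0.6357]
  [   0.8422     0.8096     1.7115]
Δx = (I − A)⁻¹ Δd with Δd having +60 in the Mining component and 0 elsewhere.
So Δx_C = L_CM · (+60), where L_CM = adj(I−A)_CM / det(I−A) = 0.2525 / 0.460125.
Δx_C = 0.2525 × (+60) / 0.460125 = 15.15 / 0.460125 ≈ 32.93.

Δx_C = 32.93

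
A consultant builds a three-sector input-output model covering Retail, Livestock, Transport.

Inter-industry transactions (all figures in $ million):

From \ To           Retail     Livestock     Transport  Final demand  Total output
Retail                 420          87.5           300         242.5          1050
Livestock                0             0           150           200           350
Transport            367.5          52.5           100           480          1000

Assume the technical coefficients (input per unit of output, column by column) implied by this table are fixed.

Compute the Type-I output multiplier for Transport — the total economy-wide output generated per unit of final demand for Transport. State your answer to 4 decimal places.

m_3 = 2.5161

Technical coefficients a_ij = z_ij / X_j:
  a_11 = 420/1050 = 0.40, a_21 = 0/1050 = 0.00, a_31 = 367.5/1050 = 0.35
  a_12 = 87.5/350 = 0.25, a_22 = 0/350 = 0.00, a_32 = 52.5/350 = 0.15
  a_13 = 300/1000 = 0.30, a_23 = 150/1000 = 0.15, a_33 = 100/1000 = 0.10
I − A =
  [   0.60    -0.25    -0.30]
  [   0.00     1.00    -0.15]
  [  -0.35    -0.15     0.90]
Cofactors of I−A, C_ij = (−1)^(i+j)·(minor ij) (rows/columns in the sector order above):
  C_11 = (1.00)(0.90) − (-0.15)(-0.15) = 0.8775
  C_12 = −[(0.00)(0.90) − (-0.15)(-0.35)] = 0.0525
  C_13 = (0.00)(-0.15) − (1.00)(-0.35) = 0.3500
  C_21 = −[(-0.25)(0.90) − (-0.30)(-0.15)] = 0.2700
  C_22 = (0.60)(0.90) − (-0.30)(-0.35) = 0.4350
  C_23 = −[(0.60)(-0.15) − (-0.25)(-0.35)] = 0.1775
  C_31 = (-0.25)(-0.15) − (-0.30)(1.00) = 0.3375
  C_32 = −[(0.60)(-0.15) − (-0.30)(0.00)] = 0.0900
  C_33 = (0.60)(1.00) − (-0.25)(0.00) = 0.6000
det(I−A) = Σ_j (I−A)_1j·C_1j = (0.60)(0.8775) + (-0.25)(0.0525) + (-0.30)(0.3500) = 0.408375
adj(I−A) = Cᵀ =
  [ 0.8775   0.2700   0.3375]
  [ 0.0525   0.4350   0.0900]
  [ 0.3500   0.1775   0.6000]
(I − A)⁻¹ = adj(I−A) / det(I−A) ≈
  [   2.14876     0.66116     0.82645]
  [   0.12856     1.06520     0.22039]
  [   0.85706     0.43465     1.46924]
The output multiplier for sector j is the column-j sum of the Leontief inverse (I − A)⁻¹ = adj(I−A) / det(I−A).
Column 3 of adj(I−A): (0.3375, 0.0900, 0.6000); det(I−A) = 0.408375.
m_3 = (0.3375 + 0.0900 + 0.6000) / 0.408375 = 1.0275 / 0.408375 ≈ 2.5161.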